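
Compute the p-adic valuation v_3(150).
v_3(150) = 1

v_3(n) is the largest exponent k such that 3^k divides n. Factor out: 150 = 3^1 · 50. (Sign doesn't affect v_p.) So v_3(150) = 1.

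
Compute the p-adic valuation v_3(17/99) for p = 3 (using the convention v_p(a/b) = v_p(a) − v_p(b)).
v_3(17/99) = -2

Factor powers of 3 from the numerator and denominator of the reduced fraction: 17 = 3^0 · 17 and 99 = 3^2 · 11. Apply v_p(a/b) = v_p(a) − v_p(b): v_3(17/99) = 0 − 2 = -2.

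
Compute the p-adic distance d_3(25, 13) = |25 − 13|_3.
d_3(25, 13) = 1/3

Step 1 — x − y = 25 − 13 = 12. Step 2 — v_3(12) = 1 (factor: 12 = (3^1 · 4); the sign does not affect v_p). Step 3 — |x − y|_3 = 3^{-1} = 1/3.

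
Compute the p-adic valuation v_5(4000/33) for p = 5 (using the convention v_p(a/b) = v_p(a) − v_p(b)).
v_5(4000/33) = 3

Factor powers of 5 from the numerator and denominator of the reduced fraction: 4000 = 5^3 · 32 and 33 = 5^0 · 33. Apply v_p(a/b) = v_p(a) − v_p(b): v_5(4000/33) = 3 − 0 = 3.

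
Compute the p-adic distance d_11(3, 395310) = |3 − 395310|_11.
d_11(3, 395310) = 1/14641

Step 1 — x − y = 3 − 395310 = -395307. Step 2 — v_11(-395307) = 4 (factor: -395307 = −(11^4 · 27); the sign does not affect v_p). Step 3 — |x − y|_11 = 11^{-4} = 1/14641.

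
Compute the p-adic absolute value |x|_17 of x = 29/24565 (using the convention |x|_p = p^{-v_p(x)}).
|29/24565|_17 = 4913

Step 1 — compute v_17(x) by factoring powers of 17 out of the numerator and denominator: v_17(29/24565) = -3. Step 2 — apply |x|_p = p^{-v_p(x)} = 17^{3} = 4913.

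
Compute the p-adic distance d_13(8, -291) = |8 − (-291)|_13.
d_13(8, -291) = 1/13

Step 1 — x − y = 8 − (-291) = 299. Step 2 — v_13(299) = 1 (factor: 299 = (13^1 · 23); the sign does not affect v_p). Step 3 — |x − y|_13 = 13^{-1} = 1/13.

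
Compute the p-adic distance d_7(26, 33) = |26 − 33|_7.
d_7(26, 33) = 1/7

Step 1 — x − y = 26 − 33 = -7. Step 2 — v_7(-7) = 1 (factor: -7 = −(7^1 · 1); the sign does not affect v_p). Step 3 — |x − y|_7 = 7^{-1} = 1/7.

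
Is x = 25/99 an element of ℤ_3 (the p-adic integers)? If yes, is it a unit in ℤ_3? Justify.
x ∉ ℤ_3 (v_3(x) = -2 < 0)

ℤ_3 = {x ∈ ℚ_3 : v_3(x) ≥ 0} and ℤ_3^× = {x ∈ ℤ_3 : v_3(x) = 0}. Here v_3(25/99) = v_3(num) − v_3(den) = -2; compare against these criteria.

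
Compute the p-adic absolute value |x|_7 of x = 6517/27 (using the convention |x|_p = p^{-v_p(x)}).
|6517/27|_7 = 1/343

Step 1 — compute v_7(x) by factoring powers of 7 out of the numerator and denominator: v_7(6517/27) = 3. Step 2 — apply |x|_p = p^{-v_p(x)} = 7^{-3} = 1/343.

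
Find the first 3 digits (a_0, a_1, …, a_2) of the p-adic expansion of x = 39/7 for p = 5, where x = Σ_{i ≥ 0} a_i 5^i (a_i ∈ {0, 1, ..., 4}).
(a_0, …, a_2) = (2, 0, 3)

v_5(39/7) = 0 (numerator and denominator both coprime to 5), so x ∈ ℤ_5^×. Compute digits iteratively via a_i = x_i mod 5, x_{i+1} = (x_i − a_i)/5, with x_0 = x:
  x_0 = 39/7;  a_0 = 2;  x_1 = (x_0 − 2)/5 = 5/7
  x_1 = 5/7;  a_1 = 0;  x_2 = (x_1 − 0)/5 = 1/7
  x_2 = 1/7;  a_2 = 3;  x_3 = (x_2 − 3)/5 = -4/7
Digits: (2, 0, 3).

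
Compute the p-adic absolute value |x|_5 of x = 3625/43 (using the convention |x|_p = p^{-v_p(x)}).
|3625/43|_5 = 1/125

Step 1 — compute v_5(x) by factoring powers of 5 out of the numerator and denominator: v_5(3625/43) = 3. Step 2 — apply |x|_p = p^{-v_p(x)} = 5^{-3} = 1/125.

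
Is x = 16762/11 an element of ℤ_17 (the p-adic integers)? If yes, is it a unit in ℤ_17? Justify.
x ∈ ℤ_17 but not a unit; v_17(x) = 2 > 0

ℤ_17 = {x ∈ ℚ_17 : v_17(x) ≥ 0} and ℤ_17^× = {x ∈ ℤ_17 : v_17(x) = 0}. Here v_17(16762/11) = v_17(num) − v_17(den) = 2; compare against these criteria.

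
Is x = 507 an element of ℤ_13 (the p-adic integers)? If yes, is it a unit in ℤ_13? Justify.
x ∈ ℤ_13 but not a unit; v_13(x) = 2 > 0

ℤ_13 = {x ∈ ℚ_13 : v_13(x) ≥ 0} and ℤ_13^× = {x ∈ ℤ_13 : v_13(x) = 0}. Here v_13(507) = v_13(num) − v_13(den) = 2; compare against these criteria.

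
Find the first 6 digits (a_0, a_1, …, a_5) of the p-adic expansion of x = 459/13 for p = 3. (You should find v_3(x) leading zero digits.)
(a_0, …, a_5) = (0, 0, 0, 2, 0, 2)

v_3(459/13) = 3, so a_0 = ... = a_2 = 0. Factor out: x = 3^3 · u with u = 17/13 a unit in ℤ_3. Expand u iteratively via a_{v+i} = u_i mod 3, u_{i+1} = (u_i − a_{v+i})/3:
  u_0 = 17/13;  a_3 = 2;  u_1 = (u_0 − 2)/3 = -3/13
  u_1 = -3/13;  a_4 = 0;  u_2 = (u_1 − 0)/3 = -1/13
  u_2 = -1/13;  a_5 = 2;  u_3 = (u_2 − 2)/3 = -9/13
Digits: (0, 0, 0, 2, 0, 2).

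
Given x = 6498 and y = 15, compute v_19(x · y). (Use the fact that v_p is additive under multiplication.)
v_19(97470) = 2

v_p(x) = 2 (factor: 6498 = 19^2 · 18); v_p(y) = 0 (factor: 15 = 19^0 · 15). Additivity: v_p(xy) = v_p(x) + v_p(y) = 2 + 0 = 2. (Direct check: xy = 97470 = 19^2 · (270).)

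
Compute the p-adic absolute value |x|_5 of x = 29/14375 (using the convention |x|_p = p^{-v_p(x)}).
|29/14375|_5 = 625

Step 1 — compute v_5(x) by factoring powers of 5 out of the numerator and denominator: v_5(29/14375) = -4. Step 2 — apply |x|_p = p^{-v_p(x)} = 5^{4} = 625.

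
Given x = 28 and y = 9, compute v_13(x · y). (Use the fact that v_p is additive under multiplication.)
v_13(252) = 0

v_p(x) = 0 (factor: 28 = 13^0 · 28); v_p(y) = 0 (factor: 9 = 13^0 · 9). Additivity: v_p(xy) = v_p(x) + v_p(y) = 0 + 0 = 0. (Direct check: xy = 252 = 13^0 · (252).)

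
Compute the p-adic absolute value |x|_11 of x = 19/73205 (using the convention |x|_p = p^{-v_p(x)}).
|19/73205|_11 = 14641

Step 1 — compute v_11(x) by factoring powers of 11 out of the numerator and denominator: v_11(19/73205) = -4. Step 2 — apply |x|_p = p^{-v_p(x)} = 11^{4} = 14641.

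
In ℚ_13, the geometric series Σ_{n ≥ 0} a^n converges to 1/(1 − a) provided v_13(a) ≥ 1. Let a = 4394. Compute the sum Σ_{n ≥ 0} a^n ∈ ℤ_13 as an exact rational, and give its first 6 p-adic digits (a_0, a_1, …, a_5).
Σ a^n = 1/(1 − a) = -1/4393;  first 6 digits = (1, 0, 0, 2, 0, 0)

v_13(a) = 3 ≥ 1, so the series converges in ℤ_13 to 1/(1 − a) = 1/(1 − 4394) = -1/4393. Expand this rational in ℤ_13: compute digits iteratively via d_i = x_i mod 13, x_{i+1} = (x_i − d_i)/13. The first 6 digits are (1, 0, 0, 2, 0, 0).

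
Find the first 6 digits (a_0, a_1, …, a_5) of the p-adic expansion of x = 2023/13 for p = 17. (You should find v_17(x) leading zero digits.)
(a_0, …, a_5) = (0, 0, 11, 2, 9, 6)

v_17(2023/13) = 2, so a_0 = ... = a_1 = 0. Factor out: x = 17^2 · u with u = 7/13 a unit in ℤ_17. Expand u iteratively via a_{v+i} = u_i mod 17, u_{i+1} = (u_i − a_{v+i})/17:
  u_0 = 7/13;  a_2 = 11;  u_1 = (u_0 − 11)/17 = -8/13
  u_1 = -8/13;  a_3 = 2;  u_2 = (u_1 − 2)/17 = -2/13
  u_2 = -2/13;  a_4 = 9;  u_3 = (u_2 − 9)/17 = -7/13
  u_3 = -7/13;  a_5 = 6;  u_4 = (u_3 − 6)/17 = -5/13
Digits: (0, 0, 11, 2, 9, 6).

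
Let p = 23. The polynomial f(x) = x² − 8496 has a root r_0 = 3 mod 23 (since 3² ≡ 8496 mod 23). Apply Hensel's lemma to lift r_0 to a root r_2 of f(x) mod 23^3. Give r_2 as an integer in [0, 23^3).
r_2 = 10146 (mod 12167)

Hensel's recurrence: r_{i+1} = r_i − f(r_i)·(f′(r_i))^{-1} mod 23^{i+2}, with f′(x) = 2x. Iterate:
  r_0 = 3 (mod 23)
  r_1 = 95 (mod 529)
  r_2 = 10146 (mod 12167)
Final: r_2 = 10146, and one checks f(r_2) ≡ 0 mod 23^3.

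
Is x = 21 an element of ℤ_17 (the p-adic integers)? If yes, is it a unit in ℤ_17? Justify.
x ∈ ℤ_17^× (unit); v_17(x) = 0

ℤ_17 = {x ∈ ℚ_17 : v_17(x) ≥ 0} and ℤ_17^× = {x ∈ ℤ_17 : v_17(x) = 0}. Here v_17(21) = v_17(num) − v_17(den) = 0; compare against these criteria.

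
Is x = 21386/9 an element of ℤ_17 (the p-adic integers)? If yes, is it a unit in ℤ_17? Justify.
x ∈ ℤ_17 but not a unit; v_17(x) = 2 > 0

ℤ_17 = {x ∈ ℚ_17 : v_17(x) ≥ 0} and ℤ_17^× = {x ∈ ℤ_17 : v_17(x) = 0}. Here v_17(21386/9) = v_17(num) − v_17(den) = 2; compare against these criteria.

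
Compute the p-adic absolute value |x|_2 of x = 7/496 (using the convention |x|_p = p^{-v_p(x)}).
|7/496|_2 = 16

Step 1 — compute v_2(x) by factoring powers of 2 out of the numerator and denominator: v_2(7/496) = -4. Step 2 — apply |x|_p = p^{-v_p(x)} = 2^{4} = 16.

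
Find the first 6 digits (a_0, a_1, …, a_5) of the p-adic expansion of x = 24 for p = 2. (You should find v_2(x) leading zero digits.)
(a_0, …, a_5) = (0, 0, 0, 1, 1, 0)

v_2(24) = 3, so a_0 = ... = a_2 = 0. Factor out: x = 2^3 · u with u = 3 a unit in ℤ_2. Expand u iteratively via a_{v+i} = u_i mod 2, u_{i+1} = (u_i − a_{v+i})/2:
  u_0 = 3;  a_3 = 1;  u_1 = (u_0 − 1)/2 = 1
  u_1 = 1;  a_4 = 1;  u_2 = (u_1 − 1)/2 = 0
  u_2 = 0;  a_5 = 0;  u_3 = (u_2 − 0)/2 = 0
Digits: (0, 0, 0, 1, 1, 0).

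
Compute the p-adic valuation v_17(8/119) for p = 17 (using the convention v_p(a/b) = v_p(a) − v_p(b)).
v_17(8/119) = -1

Factor powers of 17 from the numerator and denominator of the reduced fraction: 8 = 17^0 · 8 and 119 = 17^1 · 7. Apply v_p(a/b) = v_p(a) − v_p(b): v_17(8/119) = 0 − 1 = -1.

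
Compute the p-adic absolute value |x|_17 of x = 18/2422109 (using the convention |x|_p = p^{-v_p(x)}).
|18/2422109|_17 = 83521

Step 1 — compute v_17(x) by factoring powers of 17 out of the numerator and denominator: v_17(18/2422109) = -4. Step 2 — apply |x|_p = p^{-v_p(x)} = 17^{4} = 83521.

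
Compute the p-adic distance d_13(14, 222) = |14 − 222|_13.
d_13(14, 222) = 1/13

Step 1 — x − y = 14 − 222 = -208. Step 2 — v_13(-208) = 1 (factor: -208 = −(13^1 · 16); the sign does not affect v_p). Step 3 — |x − y|_13 = 13^{-1} = 1/13.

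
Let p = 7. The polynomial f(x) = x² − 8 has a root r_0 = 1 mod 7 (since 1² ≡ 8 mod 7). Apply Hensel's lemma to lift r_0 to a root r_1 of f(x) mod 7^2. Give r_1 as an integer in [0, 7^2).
r_1 = 29 (mod 49)

Hensel's recurrence: r_{i+1} = r_i − f(r_i)·(f′(r_i))^{-1} mod 7^{i+2}, with f′(x) = 2x. Iterate:
  r_0 = 1 (mod 7)
  r_1 = 29 (mod 49)
Final: r_1 = 29, and one checks f(r_1) ≡ 0 mod 7^2.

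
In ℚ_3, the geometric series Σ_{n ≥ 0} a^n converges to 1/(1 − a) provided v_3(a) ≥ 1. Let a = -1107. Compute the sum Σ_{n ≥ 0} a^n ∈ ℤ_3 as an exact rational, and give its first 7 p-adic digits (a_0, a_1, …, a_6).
Σ a^n = 1/(1 − a) = 1/1108;  first 7 digits = (1, 0, 0, 1, 1, 1, 2)

v_3(a) = 3 ≥ 1, so the series converges in ℤ_3 to 1/(1 − a) = 1/(1 − (-1107)) = 1/1108. Expand this rational in ℤ_3: compute digits iteratively via d_i = x_i mod 3, x_{i+1} = (x_i − d_i)/3. The first 7 digits are (1, 0, 0, 1, 1, 1, 2).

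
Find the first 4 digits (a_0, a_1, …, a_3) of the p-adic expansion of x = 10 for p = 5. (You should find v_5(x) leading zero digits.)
(a_0, …, a_3) = (0, 2, 0, 0)

v_5(10) = 1, so a_0 = ... = a_0 = 0. Factor out: x = 5^1 · u with u = 2 a unit in ℤ_5. Expand u iteratively via a_{v+i} = u_i mod 5, u_{i+1} = (u_i − a_{v+i})/5:
  u_0 = 2;  a_1 = 2;  u_1 = (u_0 − 2)/5 = 0
  u_1 = 0;  a_2 = 0;  u_2 = (u_1 − 0)/5 = 0
  u_2 = 0;  a_3 = 0;  u_3 = (u_2 − 0)/5 = 0
Digits: (0, 2, 0, 0).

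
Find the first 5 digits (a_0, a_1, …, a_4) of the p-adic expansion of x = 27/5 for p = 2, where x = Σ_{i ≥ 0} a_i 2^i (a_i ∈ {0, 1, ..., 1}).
(a_0, …, a_4) = (1, 1, 1, 1, 1)

v_2(27/5) = 0 (numerator and denominator both coprime to 2), so x ∈ ℤ_2^×. Compute digits iteratively via a_i = x_i mod 2, x_{i+1} = (x_i − a_i)/2, with x_0 = x:
  x_0 = 27/5;  a_0 = 1;  x_1 = (x_0 − 1)/2 = 11/5
  x_1 = 11/5;  a_1 = 1;  x_2 = (x_1 − 1)/2 = 3/5
  x_2 = 3/5;  a_2 = 1;  x_3 = (x_2 − 1)/2 = -1/5
  x_3 = -1/5;  a_3 = 1;  x_4 = (x_3 − 1)/2 = -3/5
  x_4 = -3/5;  a_4 = 1;  x_5 = (x_4 − 1)/2 = -4/5
Digits: (1, 1, 1, 1, 1).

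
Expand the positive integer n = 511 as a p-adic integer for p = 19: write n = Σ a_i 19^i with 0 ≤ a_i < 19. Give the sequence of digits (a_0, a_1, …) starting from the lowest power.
(a_0, a_1, …) = (17, 7, 1)

Repeated division by 19 gives the digits low-to-high: 511 = 17 + 7·19^1 + 1·19^2. Digit sequence: (17, 7, 1).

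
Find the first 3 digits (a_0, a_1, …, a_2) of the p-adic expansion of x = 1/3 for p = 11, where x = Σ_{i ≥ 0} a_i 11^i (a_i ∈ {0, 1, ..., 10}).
(a_0, …, a_2) = (4, 7, 3)

v_11(1/3) = 0 (numerator and denominator both coprime to 11), so x ∈ ℤ_11^×. Compute digits iteratively via a_i = x_i mod 11, x_{i+1} = (x_i − a_i)/11, with x_0 = x:
  x_0 = 1/3;  a_0 = 4;  x_1 = (x_0 − 4)/11 = -1/3
  x_1 = -1/3;  a_1 = 7;  x_2 = (x_1 − 7)/11 = -2/3
  x_2 = -2/3;  a_2 = 3;  x_3 = (x_2 − 3)/11 = -1/3
Digits: (4, 7, 3).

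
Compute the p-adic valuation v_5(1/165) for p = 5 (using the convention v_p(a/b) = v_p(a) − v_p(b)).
v_5(1/165) = -1

Factor powers of 5 from the numerator and denominator of the reduced fraction: 1 = 5^0 · 1 and 165 = 5^1 · 33. Apply v_p(a/b) = v_p(a) − v_p(b): v_5(1/165) = 0 − 1 = -1.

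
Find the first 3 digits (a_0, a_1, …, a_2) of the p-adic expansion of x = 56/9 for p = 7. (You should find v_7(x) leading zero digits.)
(a_0, …, a_2) = (0, 4, 5)

v_7(56/9) = 1, so a_0 = ... = a_0 = 0. Factor out: x = 7^1 · u with u = 8/9 a unit in ℤ_7. Expand u iteratively via a_{v+i} = u_i mod 7, u_{i+1} = (u_i − a_{v+i})/7:
  u_0 = 8/9;  a_1 = 4;  u_1 = (u_0 − 4)/7 = -4/9
  u_1 = -4/9;  a_2 = 5;  u_2 = (u_1 − 5)/7 = -7/9
Digits: (0, 4, 5).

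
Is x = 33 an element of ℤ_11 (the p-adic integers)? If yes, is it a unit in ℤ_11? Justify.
x ∈ ℤ_11 but not a unit; v_11(x) = 1 > 0

ℤ_11 = {x ∈ ℚ_11 : v_11(x) ≥ 0} and ℤ_11^× = {x ∈ ℤ_11 : v_11(x) = 0}. Here v_11(33) = v_11(num) − v_11(den) = 1; compare against these criteria.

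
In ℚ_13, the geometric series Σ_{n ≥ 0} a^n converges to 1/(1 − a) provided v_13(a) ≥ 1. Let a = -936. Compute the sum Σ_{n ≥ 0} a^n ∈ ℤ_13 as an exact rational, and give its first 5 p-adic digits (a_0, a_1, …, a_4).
Σ a^n = 1/(1 − a) = 1/937;  first 5 digits = (1, 6, 4, 3, 6)

v_13(a) = 1 ≥ 1, so the series converges in ℤ_13 to 1/(1 − a) = 1/(1 − (-936)) = 1/937. Expand this rational in ℤ_13: compute digits iteratively via d_i = x_i mod 13, x_{i+1} = (x_i − d_i)/13. The first 5 digits are (1, 6, 4, 3, 6).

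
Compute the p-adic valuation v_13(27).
v_13(27) = 0

v_13(n) is the largest exponent k such that 13^k divides n. Factor out: 27 = 13^0 · 27. (Sign doesn't affect v_p.) So v_13(27) = 0.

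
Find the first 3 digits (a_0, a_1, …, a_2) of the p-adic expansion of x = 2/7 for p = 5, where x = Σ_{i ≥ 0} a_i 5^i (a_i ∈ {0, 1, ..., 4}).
(a_0, …, a_2) = (1, 2, 1)

v_5(2/7) = 0 (numerator and denominator both coprime to 5), so x ∈ ℤ_5^×. Compute digits iteratively via a_i = x_i mod 5, x_{i+1} = (x_i − a_i)/5, with x_0 = x:
  x_0 = 2/7;  a_0 = 1;  x_1 = (x_0 − 1)/5 = -1/7
  x_1 = -1/7;  a_1 = 2;  x_2 = (x_1 − 2)/5 = -3/7
  x_2 = -3/7;  a_2 = 1;  x_3 = (x_2 − 1)/5 = -2/7
Digits: (1, 2, 1).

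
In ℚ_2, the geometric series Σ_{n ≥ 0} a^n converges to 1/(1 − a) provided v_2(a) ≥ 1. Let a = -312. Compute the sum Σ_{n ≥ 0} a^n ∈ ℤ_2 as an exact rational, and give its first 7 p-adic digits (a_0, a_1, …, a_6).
Σ a^n = 1/(1 − a) = 1/313;  first 7 digits = (1, 0, 0, 1, 0, 0, 0)

v_2(a) = 3 ≥ 1, so the series converges in ℤ_2 to 1/(1 − a) = 1/(1 − (-312)) = 1/313. Expand this rational in ℤ_2: compute digits iteratively via d_i = x_i mod 2, x_{i+1} = (x_i − d_i)/2. The first 7 digits are (1, 0, 0, 1, 0, 0, 0).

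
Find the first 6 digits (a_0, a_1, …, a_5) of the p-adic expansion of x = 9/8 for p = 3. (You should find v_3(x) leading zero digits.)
(a_0, …, a_5) = (0, 0, 2, 2, 1, 2)

v_3(9/8) = 2, so a_0 = ... = a_1 = 0. Factor out: x = 3^2 · u with u = 1/8 a unit in ℤ_3. Expand u iteratively via a_{v+i} = u_i mod 3, u_{i+1} = (u_i − a_{v+i})/3:
  u_0 = 1/8;  a_2 = 2;  u_1 = (u_0 − 2)/3 = -5/8
  u_1 = -5/8;  a_3 = 2;  u_2 = (u_1 − 2)/3 = -7/8
  u_2 = -7/8;  a_4 = 1;  u_3 = (u_2 − 1)/3 = -5/8
  u_3 = -5/8;  a_5 = 2;  u_4 = (u_3 − 2)/3 = -7/8
Digits: (0, 0, 2, 2, 1, 2).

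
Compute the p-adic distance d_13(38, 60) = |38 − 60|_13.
d_13(38, 60) = 1

Step 1 — x − y = 38 − 60 = -22. Step 2 — v_13(-22) = 0 (factor: -22 = −(13^0 · 22); the sign does not affect v_p). Step 3 — |x − y|_13 = 13^{0} = 1.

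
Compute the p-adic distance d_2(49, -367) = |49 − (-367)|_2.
d_2(49, -367) = 1/32

Step 1 — x − y = 49 − (-367) = 416. Step 2 — v_2(416) = 5 (factor: 416 = (2^5 · 13); the sign does not affect v_p). Step 3 — |x − y|_2 = 2^{-5} = 1/32.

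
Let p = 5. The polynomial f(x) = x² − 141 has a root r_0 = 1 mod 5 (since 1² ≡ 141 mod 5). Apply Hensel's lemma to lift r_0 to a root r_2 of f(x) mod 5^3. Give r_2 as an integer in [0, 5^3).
r_2 = 121 (mod 125)

Hensel's recurrence: r_{i+1} = r_i − f(r_i)·(f′(r_i))^{-1} mod 5^{i+2}, with f′(x) = 2x. Iterate:
  r_0 = 1 (mod 5)
  r_1 = 21 (mod 25)
  r_2 = 121 (mod 125)
Final: r_2 = 121, and one checks f(r_2) ≡ 0 mod 5^3.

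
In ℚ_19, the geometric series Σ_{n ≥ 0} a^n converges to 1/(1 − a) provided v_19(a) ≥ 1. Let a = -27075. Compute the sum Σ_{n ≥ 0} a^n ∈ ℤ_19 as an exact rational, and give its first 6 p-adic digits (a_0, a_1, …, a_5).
Σ a^n = 1/(1 − a) = 1/27076;  first 6 digits = (1, 0, 1, 15, 0, 11)

v_19(a) = 2 ≥ 1, so the series converges in ℤ_19 to 1/(1 − a) = 1/(1 − (-27075)) = 1/27076. Expand this rational in ℤ_19: compute digits iteratively via d_i = x_i mod 19, x_{i+1} = (x_i − d_i)/19. The first 6 digits are (1, 0, 1, 15, 0, 11).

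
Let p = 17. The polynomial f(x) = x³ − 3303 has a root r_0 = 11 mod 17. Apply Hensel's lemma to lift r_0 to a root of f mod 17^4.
r_3 = 31359 (mod 83521)

Hensel: r_{i+1} = r_i − f(r_i)/f′(r_i) mod 17^{i+2}, where f′(x) = 3x². Iterate:
  r_0 = 11 (mod 17)
  r_1 = 147 (mod 289)
  r_2 = 1881 (mod 4913)
  r_3 = 31359 (mod 83521)
Final: r = 31359 with f(r) ≡ 0 mod 17^4.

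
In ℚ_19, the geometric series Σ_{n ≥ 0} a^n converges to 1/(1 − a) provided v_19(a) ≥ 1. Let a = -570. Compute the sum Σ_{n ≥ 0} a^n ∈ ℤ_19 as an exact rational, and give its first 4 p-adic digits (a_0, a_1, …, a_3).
Σ a^n = 1/(1 − a) = 1/571;  first 4 digits = (1, 8, 5, 8)

v_19(a) = 1 ≥ 1, so the series converges in ℤ_19 to 1/(1 − a) = 1/(1 − (-570)) = 1/571. Expand this rational in ℤ_19: compute digits iteratively via d_i = x_i mod 19, x_{i+1} = (x_i − d_i)/19. The first 4 digits are (1, 8, 5, 8).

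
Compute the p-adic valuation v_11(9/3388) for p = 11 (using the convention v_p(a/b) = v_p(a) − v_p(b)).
v_11(9/3388) = -2

Factor powers of 11 from the numerator and denominator of the reduced fraction: 9 = 11^0 · 9 and 3388 = 11^2 · 28. Apply v_p(a/b) = v_p(a) − v_p(b): v_11(9/3388) = 0 − 2 = -2.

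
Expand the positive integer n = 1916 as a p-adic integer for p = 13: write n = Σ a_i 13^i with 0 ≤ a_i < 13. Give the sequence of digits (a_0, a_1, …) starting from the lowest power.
(a_0, a_1, …) = (5, 4, 11)

Repeated division by 13 gives the digits low-to-high: 1916 = 5 + 4·13^1 + 11·13^2. Digit sequence: (5, 4, 11).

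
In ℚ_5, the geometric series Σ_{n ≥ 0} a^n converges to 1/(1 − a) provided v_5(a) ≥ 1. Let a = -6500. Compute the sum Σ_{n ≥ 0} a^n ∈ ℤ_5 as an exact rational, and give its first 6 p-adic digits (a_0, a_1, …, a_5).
Σ a^n = 1/(1 − a) = 1/6501;  first 6 digits = (1, 0, 0, 3, 4, 2)

v_5(a) = 3 ≥ 1, so the series converges in ℤ_5 to 1/(1 − a) = 1/(1 − (-6500)) = 1/6501. Expand this rational in ℤ_5: compute digits iteratively via d_i = x_i mod 5, x_{i+1} = (x_i − d_i)/5. The first 6 digits are (1, 0, 0, 3, 4, 2).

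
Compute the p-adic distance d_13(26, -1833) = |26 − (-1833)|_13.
d_13(26, -1833) = 1/169

Step 1 — x − y = 26 − (-1833) = 1859. Step 2 — v_13(1859) = 2 (factor: 1859 = (13^2 · 11); the sign does not affect v_p). Step 3 — |x − y|_13 = 13^{-2} = 1/169.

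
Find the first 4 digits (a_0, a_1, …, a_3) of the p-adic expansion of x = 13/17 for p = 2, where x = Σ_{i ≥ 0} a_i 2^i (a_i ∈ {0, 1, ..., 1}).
(a_0, …, a_3) = (1, 0, 1, 1)

v_2(13/17) = 0 (numerator and denominator both coprime to 2), so x ∈ ℤ_2^×. Compute digits iteratively via a_i = x_i mod 2, x_{i+1} = (x_i − a_i)/2, with x_0 = x:
  x_0 = 13/17;  a_0 = 1;  x_1 = (x_0 − 1)/2 = -2/17
  x_1 = -2/17;  a_1 = 0;  x_2 = (x_1 − 0)/2 = -1/17
  x_2 = -1/17;  a_2 = 1;  x_3 = (x_2 − 1)/2 = -9/17
  x_3 = -9/17;  a_3 = 1;  x_4 = (x_3 − 1)/2 = -13/17
Digits: (1, 0, 1, 1).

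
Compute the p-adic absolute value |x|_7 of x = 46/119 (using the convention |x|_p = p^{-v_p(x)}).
|46/119|_7 = 7

Step 1 — compute v_7(x) by factoring powers of 7 out of the numerator and denominator: v_7(46/119) = -1. Step 2 — apply |x|_p = p^{-v_p(x)} = 7^{1} = 7.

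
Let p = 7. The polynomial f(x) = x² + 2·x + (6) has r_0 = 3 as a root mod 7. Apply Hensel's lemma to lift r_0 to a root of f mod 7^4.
r_3 = 1403 (mod 2401)

Hensel: r_{i+1} = r_i − f(r_i)·(f′(r_i))^{-1} mod 7^{i+2}, f′(x) = 2x + 2. Iterate:
  r_0 = 3 (mod 7)
  r_1 = 31 (mod 49)
  r_2 = 31 (mod 343)
  r_3 = 1403 (mod 2401)
Final: r = 1403 satisfies f(r) ≡ 0 mod 7^4.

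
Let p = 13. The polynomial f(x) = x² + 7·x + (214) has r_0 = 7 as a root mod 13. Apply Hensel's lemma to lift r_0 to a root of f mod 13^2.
r_1 = 137 (mod 169)

Hensel: r_{i+1} = r_i − f(r_i)·(f′(r_i))^{-1} mod 13^{i+2}, f′(x) = 2x + 7. Iterate:
  r_0 = 7 (mod 13)
  r_1 = 137 (mod 169)
Final: r = 137 satisfies f(r) ≡ 0 mod 13^2.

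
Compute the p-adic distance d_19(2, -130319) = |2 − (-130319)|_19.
d_19(2, -130319) = 1/130321

Step 1 — x − y = 2 − (-130319) = 130321. Step 2 — v_19(130321) = 4 (factor: 130321 = (19^4 · 1); the sign does not affect v_p). Step 3 — |x − y|_19 = 19^{-4} = 1/130321.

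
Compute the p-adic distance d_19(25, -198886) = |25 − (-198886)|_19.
d_19(25, -198886) = 1/6859

Step 1 — x − y = 25 − (-198886) = 198911. Step 2 — v_19(198911) = 3 (factor: 198911 = (19^3 · 29); the sign does not affect v_p). Step 3 — |x − y|_19 = 19^{-3} = 1/6859.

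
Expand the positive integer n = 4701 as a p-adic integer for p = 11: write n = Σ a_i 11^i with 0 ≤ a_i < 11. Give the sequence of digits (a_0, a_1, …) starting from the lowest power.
(a_0, a_1, …) = (4, 9, 5, 3)

Repeated division by 11 gives the digits low-to-high: 4701 = 4 + 9·11^1 + 5·11^2 + 3·11^3. Digit sequence: (4, 9, 5, 3).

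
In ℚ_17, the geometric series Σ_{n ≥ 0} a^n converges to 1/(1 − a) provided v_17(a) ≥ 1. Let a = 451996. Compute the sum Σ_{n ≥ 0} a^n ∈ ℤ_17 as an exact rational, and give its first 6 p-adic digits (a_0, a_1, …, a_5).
Σ a^n = 1/(1 − a) = -1/451995;  first 6 digits = (1, 0, 0, 7, 5, 0)

v_17(a) = 3 ≥ 1, so the series converges in ℤ_17 to 1/(1 − a) = 1/(1 − 451996) = -1/451995. Expand this rational in ℤ_17: compute digits iteratively via d_i = x_i mod 17, x_{i+1} = (x_i − d_i)/17. The first 6 digits are (1, 0, 0, 7, 5, 0).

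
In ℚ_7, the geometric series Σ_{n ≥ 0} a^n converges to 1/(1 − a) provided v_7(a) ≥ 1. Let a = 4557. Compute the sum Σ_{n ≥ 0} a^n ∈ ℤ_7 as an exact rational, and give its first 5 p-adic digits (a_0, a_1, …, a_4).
Σ a^n = 1/(1 − a) = -1/4556;  first 5 digits = (1, 0, 2, 6, 5)

v_7(a) = 2 ≥ 1, so the series converges in ℤ_7 to 1/(1 − a) = 1/(1 − 4557) = -1/4556. Expand this rational in ℤ_7: compute digits iteratively via d_i = x_i mod 7, x_{i+1} = (x_i − d_i)/7. The first 5 digits are (1, 0, 2, 6, 5).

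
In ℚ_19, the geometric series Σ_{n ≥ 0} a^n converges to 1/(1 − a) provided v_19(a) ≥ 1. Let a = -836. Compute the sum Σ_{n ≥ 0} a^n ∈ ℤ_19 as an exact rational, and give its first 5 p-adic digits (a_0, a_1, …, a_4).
Σ a^n = 1/(1 − a) = 1/837;  first 5 digits = (1, 13, 14, 18, 9)

v_19(a) = 1 ≥ 1, so the series converges in ℤ_19 to 1/(1 − a) = 1/(1 − (-836)) = 1/837. Expand this rational in ℤ_19: compute digits iteratively via d_i = x_i mod 19, x_{i+1} = (x_i − d_i)/19. The first 5 digits are (1, 13, 14, 18, 9).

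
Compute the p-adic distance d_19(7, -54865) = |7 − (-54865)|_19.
d_19(7, -54865) = 1/6859

Step 1 — x − y = 7 − (-54865) = 54872. Step 2 — v_19(54872) = 3 (factor: 54872 = (19^3 · 8); the sign does not affect v_p). Step 3 — |x − y|_19 = 19^{-3} = 1/6859.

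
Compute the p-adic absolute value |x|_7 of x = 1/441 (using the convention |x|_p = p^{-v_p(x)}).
|1/441|_7 = 49

Step 1 — compute v_7(x) by factoring powers of 7 out of the numerator and denominator: v_7(1/441) = -2. Step 2 — apply |x|_p = p^{-v_p(x)} = 7^{2} = 49.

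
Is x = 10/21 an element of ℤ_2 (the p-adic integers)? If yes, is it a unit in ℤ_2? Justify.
x ∈ ℤ_2 but not a unit; v_2(x) = 1 > 0

ℤ_2 = {x ∈ ℚ_2 : v_2(x) ≥ 0} and ℤ_2^× = {x ∈ ℤ_2 : v_2(x) = 0}. Here v_2(10/21) = v_2(num) − v_2(den) = 1; compare against these criteria.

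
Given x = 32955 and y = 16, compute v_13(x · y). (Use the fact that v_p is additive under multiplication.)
v_13(527280) = 3

v_p(x) = 3 (factor: 32955 = 13^3 · 15); v_p(y) = 0 (factor: 16 = 13^0 · 16). Additivity: v_p(xy) = v_p(x) + v_p(y) = 3 + 0 = 3. (Direct check: xy = 527280 = 13^3 · (240).)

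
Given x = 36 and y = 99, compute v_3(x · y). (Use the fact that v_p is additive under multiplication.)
v_3(3564) = 4

v_p(x) = 2 (factor: 36 = 3^2 · 4); v_p(y) = 2 (factor: 99 = 3^2 · 11). Additivity: v_p(xy) = v_p(x) + v_p(y) = 2 + 2 = 4. (Direct check: xy = 3564 = 3^4 · (44).)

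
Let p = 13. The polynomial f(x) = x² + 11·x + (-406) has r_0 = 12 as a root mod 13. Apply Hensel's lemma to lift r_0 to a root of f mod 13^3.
r_2 = 64 (mod 2197)

Hensel: r_{i+1} = r_i − f(r_i)·(f′(r_i))^{-1} mod 13^{i+2}, f′(x) = 2x + 11. Iterate:
  r_0 = 12 (mod 13)
  r_1 = 64 (mod 169)
  r_2 = 64 (mod 2197)
Final: r = 64 satisfies f(r) ≡ 0 mod 13^3.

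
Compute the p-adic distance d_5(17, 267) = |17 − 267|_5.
d_5(17, 267) = 1/125

Step 1 — x − y = 17 − 267 = -250. Step 2 — v_5(-250) = 3 (factor: -250 = −(5^3 · 2); the sign does not affect v_p). Step 3 — |x − y|_5 = 5^{-3} = 1/125.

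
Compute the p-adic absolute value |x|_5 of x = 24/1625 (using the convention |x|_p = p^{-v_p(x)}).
|24/1625|_5 = 125

Step 1 — compute v_5(x) by factoring powers of 5 out of the numerator and denominator: v_5(24/1625) = -3. Step 2 — apply |x|_p = p^{-v_p(x)} = 5^{3} = 125.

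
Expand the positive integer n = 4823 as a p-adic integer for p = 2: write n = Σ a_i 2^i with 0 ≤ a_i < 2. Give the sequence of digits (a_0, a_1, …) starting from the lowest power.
(a_0, a_1, …) = (1, 1, 1, 0, 1, 0, 1, 1, 0, 1, 0, 0, 1)

Repeated division by 2 gives the digits low-to-high: 4823 = 1 + 1·2^1 + 1·2^2 + 1·2^4 + 1·2^6 + 1·2^7 + 1·2^9 + 1·2^12. Digit sequence: (1, 1, 1, 0, 1, 0, 1, 1, 0, 1, 0, 0, 1).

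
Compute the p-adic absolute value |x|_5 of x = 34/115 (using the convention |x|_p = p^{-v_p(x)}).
|34/115|_5 = 5

Step 1 — compute v_5(x) by factoring powers of 5 out of the numerator and denominator: v_5(34/115) = -1. Step 2 — apply |x|_p = p^{-v_p(x)} = 5^{1} = 5.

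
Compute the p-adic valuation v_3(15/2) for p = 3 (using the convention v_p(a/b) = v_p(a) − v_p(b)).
v_3(15/2) = 1

Factor powers of 3 from the numerator and denominator of the reduced fraction: 15 = 3^1 · 5 and 2 = 3^0 · 2. Apply v_p(a/b) = v_p(a) − v_p(b): v_3(15/2) = 1 − 0 = 1.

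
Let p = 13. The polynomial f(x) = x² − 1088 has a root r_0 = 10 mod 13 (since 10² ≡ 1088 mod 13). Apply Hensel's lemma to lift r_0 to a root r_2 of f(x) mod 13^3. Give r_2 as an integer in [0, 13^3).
r_2 = 803 (mod 2197)

Hensel's recurrence: r_{i+1} = r_i − f(r_i)·(f′(r_i))^{-1} mod 13^{i+2}, with f′(x) = 2x. Iterate:
  r_0 = 10 (mod 13)
  r_1 = 127 (mod 169)
  r_2 = 803 (mod 2197)
Final: r_2 = 803, and one checks f(r_2) ≡ 0 mod 13^3.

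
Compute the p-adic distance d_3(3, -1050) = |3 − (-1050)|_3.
d_3(3, -1050) = 1/81

Step 1 — x − y = 3 − (-1050) = 1053. Step 2 — v_3(1053) = 4 (factor: 1053 = (3^4 · 13); the sign does not affect v_p). Step 3 — |x − y|_3 = 3^{-4} = 1/81.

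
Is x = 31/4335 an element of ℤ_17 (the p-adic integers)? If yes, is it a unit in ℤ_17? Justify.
x ∉ ℤ_17 (v_17(x) = -2 < 0)

ℤ_17 = {x ∈ ℚ_17 : v_17(x) ≥ 0} and ℤ_17^× = {x ∈ ℤ_17 : v_17(x) = 0}. Here v_17(31/4335) = v_17(num) − v_17(den) = -2; compare against these criteria.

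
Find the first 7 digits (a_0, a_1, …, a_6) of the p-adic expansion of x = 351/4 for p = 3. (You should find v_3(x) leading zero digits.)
(a_0, …, a_6) = (0, 0, 0, 1, 0, 1, 2)

v_3(351/4) = 3, so a_0 = ... = a_2 = 0. Factor out: x = 3^3 · u with u = 13/4 a unit in ℤ_3. Expand u iteratively via a_{v+i} = u_i mod 3, u_{i+1} = (u_i − a_{v+i})/3:
  u_0 = 13/4;  a_3 = 1;  u_1 = (u_0 − 1)/3 = 3/4
  u_1 = 3/4;  a_4 = 0;  u_2 = (u_1 − 0)/3 = 1/4
  u_2 = 1/4;  a_5 = 1;  u_3 = (u_2 − 1)/3 = -1/4
  u_3 = -1/4;  a_6 = 2;  u_4 = (u_3 − 2)/3 = -3/4
Digits: (0, 0, 0, 1, 0, 1, 2).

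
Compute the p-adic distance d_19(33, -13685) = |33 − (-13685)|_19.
d_19(33, -13685) = 1/6859

Step 1 — x − y = 33 − (-13685) = 13718. Step 2 — v_19(13718) = 3 (factor: 13718 = (19^3 · 2); the sign does not affect v_p). Step 3 — |x − y|_19 = 19^{-3} = 1/6859.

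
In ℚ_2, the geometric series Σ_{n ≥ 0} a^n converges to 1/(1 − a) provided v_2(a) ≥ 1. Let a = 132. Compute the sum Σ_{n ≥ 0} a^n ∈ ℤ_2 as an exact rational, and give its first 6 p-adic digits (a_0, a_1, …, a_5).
Σ a^n = 1/(1 − a) = -1/131;  first 6 digits = (1, 0, 1, 0, 1, 0)

v_2(a) = 2 ≥ 1, so the series converges in ℤ_2 to 1/(1 − a) = 1/(1 − 132) = -1/131. Expand this rational in ℤ_2: compute digits iteratively via d_i = x_i mod 2, x_{i+1} = (x_i − d_i)/2. The first 6 digits are (1, 0, 1, 0, 1, 0).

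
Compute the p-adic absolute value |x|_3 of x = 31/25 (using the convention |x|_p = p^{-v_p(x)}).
|31/25|_3 = 1

Step 1 — compute v_3(x) by factoring powers of 3 out of the numerator and denominator: v_3(31/25) = 0. Step 2 — apply |x|_p = p^{-v_p(x)} = 3^{0} = 1.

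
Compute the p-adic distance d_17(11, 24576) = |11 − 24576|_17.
d_17(11, 24576) = 1/4913

Step 1 — x − y = 11 − 24576 = -24565. Step 2 — v_17(-24565) = 3 (factor: -24565 = −(17^3 · 5); the sign does not affect v_p). Step 3 — |x − y|_17 = 17^{-3} = 1/4913.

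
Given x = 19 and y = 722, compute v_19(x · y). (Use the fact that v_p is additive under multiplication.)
v_19(13718) = 3

v_p(x) = 1 (factor: 19 = 19^1 · 1); v_p(y) = 2 (factor: 722 = 19^2 · 2). Additivity: v_p(xy) = v_p(x) + v_p(y) = 1 + 2 = 3. (Direct check: xy = 13718 = 19^3 · (2).)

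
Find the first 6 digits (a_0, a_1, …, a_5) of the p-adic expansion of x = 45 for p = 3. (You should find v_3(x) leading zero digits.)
(a_0, …, a_5) = (0, 0, 2, 1, 0, 0)

v_3(45) = 2, so a_0 = ... = a_1 = 0. Factor out: x = 3^2 · u with u = 5 a unit in ℤ_3. Expand u iteratively via a_{v+i} = u_i mod 3, u_{i+1} = (u_i − a_{v+i})/3:
  u_0 = 5;  a_2 = 2;  u_1 = (u_0 − 2)/3 = 1
  u_1 = 1;  a_3 = 1;  u_2 = (u_1 − 1)/3 = 0
  u_2 = 0;  a_4 = 0;  u_3 = (u_2 − 0)/3 = 0
  u_3 = 0;  a_5 = 0;  u_4 = (u_3 − 0)/3 = 0
Digits: (0, 0, 2, 1, 0, 0).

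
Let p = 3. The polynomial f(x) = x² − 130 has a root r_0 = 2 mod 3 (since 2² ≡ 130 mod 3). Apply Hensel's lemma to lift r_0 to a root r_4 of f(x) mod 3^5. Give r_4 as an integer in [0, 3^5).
r_4 = 74 (mod 243)

Hensel's recurrence: r_{i+1} = r_i − f(r_i)·(f′(r_i))^{-1} mod 3^{i+2}, with f′(x) = 2x. Iterate:
  r_0 = 2 (mod 3)
  r_1 = 2 (mod 9)
  r_2 = 20 (mod 27)
  r_3 = 74 (mod 81)
  r_4 = 74 (mod 243)
Final: r_4 = 74, and one checks f(r_4) ≡ 0 mod 3^5.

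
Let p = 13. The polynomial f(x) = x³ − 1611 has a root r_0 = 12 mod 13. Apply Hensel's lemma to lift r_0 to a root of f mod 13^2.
r_1 = 142 (mod 169)

Hensel: r_{i+1} = r_i − f(r_i)/f′(r_i) mod 13^{i+2}, where f′(x) = 3x². Iterate:
  r_0 = 12 (mod 13)
  r_1 = 142 (mod 169)
Final: r = 142 with f(r) ≡ 0 mod 13^2.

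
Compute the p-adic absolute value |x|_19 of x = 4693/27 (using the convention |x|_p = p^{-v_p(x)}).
|4693/27|_19 = 1/361

Step 1 — compute v_19(x) by factoring powers of 19 out of the numerator and denominator: v_19(4693/27) = 2. Step 2 — apply |x|_p = p^{-v_p(x)} = 19^{-2} = 1/361.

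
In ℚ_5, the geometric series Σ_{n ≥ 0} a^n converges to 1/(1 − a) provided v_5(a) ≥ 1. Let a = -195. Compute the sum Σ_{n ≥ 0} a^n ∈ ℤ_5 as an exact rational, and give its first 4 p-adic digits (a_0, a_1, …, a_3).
Σ a^n = 1/(1 − a) = 1/196;  first 4 digits = (1, 1, 3, 3)

v_5(a) = 1 ≥ 1, so the series converges in ℤ_5 to 1/(1 − a) = 1/(1 − (-195)) = 1/196. Expand this rational in ℤ_5: compute digits iteratively via d_i = x_i mod 5, x_{i+1} = (x_i − d_i)/5. The first 4 digits are (1, 1, 3, 3).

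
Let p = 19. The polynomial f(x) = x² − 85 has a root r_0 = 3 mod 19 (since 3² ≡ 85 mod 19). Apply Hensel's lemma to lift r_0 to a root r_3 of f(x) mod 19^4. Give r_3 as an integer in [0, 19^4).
r_3 = 89664 (mod 130321)

Hensel's recurrence: r_{i+1} = r_i − f(r_i)·(f′(r_i))^{-1} mod 19^{i+2}, with f′(x) = 2x. Iterate:
  r_0 = 3 (mod 19)
  r_1 = 136 (mod 361)
  r_2 = 497 (mod 6859)
  r_3 = 89664 (mod 130321)
Final: r_3 = 89664, and one checks f(r_3) ≡ 0 mod 19^4.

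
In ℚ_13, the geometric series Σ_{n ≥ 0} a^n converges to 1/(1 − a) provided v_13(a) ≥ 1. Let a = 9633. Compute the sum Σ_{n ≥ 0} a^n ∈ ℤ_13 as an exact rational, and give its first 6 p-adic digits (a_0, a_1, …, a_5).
Σ a^n = 1/(1 − a) = -1/9632;  first 6 digits = (1, 0, 5, 4, 12, 2)

v_13(a) = 2 ≥ 1, so the series converges in ℤ_13 to 1/(1 − a) = 1/(1 − 9633) = -1/9632. Expand this rational in ℤ_13: compute digits iteratively via d_i = x_i mod 13, x_{i+1} = (x_i − d_i)/13. The first 6 digits are (1, 0, 5, 4, 12, 2).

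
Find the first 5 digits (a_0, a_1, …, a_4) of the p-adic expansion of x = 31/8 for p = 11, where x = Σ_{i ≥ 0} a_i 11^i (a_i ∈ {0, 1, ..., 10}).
(a_0, …, a_4) = (8, 1, 4, 1, 4)

v_11(31/8) = 0 (numerator and denominator both coprime to 11), so x ∈ ℤ_11^×. Compute digits iteratively via a_i = x_i mod 11, x_{i+1} = (x_i − a_i)/11, with x_0 = x:
  x_0 = 31/8;  a_0 = 8;  x_1 = (x_0 − 8)/11 = -3/8
  x_1 = -3/8;  a_1 = 1;  x_2 = (x_1 − 1)/11 = -1/8
  x_2 = -1/8;  a_2 = 4;  x_3 = (x_2 − 4)/11 = -3/8
  x_3 = -3/8;  a_3 = 1;  x_4 = (x_3 − 1)/11 = -1/8
  x_4 = -1/8;  a_4 = 4;  x_5 = (x_4 − 4)/11 = -3/8
Digits: (8, 1, 4, 1, 4).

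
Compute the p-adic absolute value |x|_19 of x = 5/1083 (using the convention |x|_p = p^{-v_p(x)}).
|5/1083|_19 = 361

Step 1 — compute v_19(x) by factoring powers of 19 out of the numerator and denominator: v_19(5/1083) = -2. Step 2 — apply |x|_p = p^{-v_p(x)} = 19^{2} = 361.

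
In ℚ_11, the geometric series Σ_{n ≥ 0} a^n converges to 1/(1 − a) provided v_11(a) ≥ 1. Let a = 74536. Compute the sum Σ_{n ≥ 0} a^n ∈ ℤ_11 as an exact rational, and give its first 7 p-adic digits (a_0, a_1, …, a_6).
Σ a^n = 1/(1 − a) = -1/74535;  first 7 digits = (1, 0, 0, 1, 5, 0, 1)

v_11(a) = 3 ≥ 1, so the series converges in ℤ_11 to 1/(1 − a) = 1/(1 − 74536) = -1/74535. Expand this rational in ℤ_11: compute digits iteratively via d_i = x_i mod 11, x_{i+1} = (x_i − d_i)/11. The first 7 digits are (1, 0, 0, 1, 5, 0, 1).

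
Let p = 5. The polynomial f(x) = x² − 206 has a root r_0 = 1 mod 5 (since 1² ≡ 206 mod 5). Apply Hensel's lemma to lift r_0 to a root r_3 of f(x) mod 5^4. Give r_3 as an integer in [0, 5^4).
r_3 = 366 (mod 625)

Hensel's recurrence: r_{i+1} = r_i − f(r_i)·(f′(r_i))^{-1} mod 5^{i+2}, with f′(x) = 2x. Iterate:
  r_0 = 1 (mod 5)
  r_1 = 16 (mod 25)
  r_2 = 116 (mod 125)
  r_3 = 366 (mod 625)
Final: r_3 = 366, and one checks f(r_3) ≡ 0 mod 5^4.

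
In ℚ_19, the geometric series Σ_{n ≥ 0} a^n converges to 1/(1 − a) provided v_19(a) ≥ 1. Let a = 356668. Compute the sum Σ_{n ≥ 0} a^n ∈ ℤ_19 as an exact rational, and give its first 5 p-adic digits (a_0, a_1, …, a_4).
Σ a^n = 1/(1 − a) = -1/356667;  first 5 digits = (1, 0, 0, 14, 2)

v_19(a) = 3 ≥ 1, so the series converges in ℤ_19 to 1/(1 − a) = 1/(1 − 356668) = -1/356667. Expand this rational in ℤ_19: compute digits iteratively via d_i = x_i mod 19, x_{i+1} = (x_i − d_i)/19. The first 5 digits are (1, 0, 0, 14, 2).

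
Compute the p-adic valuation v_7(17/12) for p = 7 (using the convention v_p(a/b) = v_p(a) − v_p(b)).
v_7(17/12) = 0

Factor powers of 7 from the numerator and denominator of the reduced fraction: 17 = 7^0 · 17 and 12 = 7^0 · 12. Apply v_p(a/b) = v_p(a) − v_p(b): v_7(17/12) = 0 − 0 = 0.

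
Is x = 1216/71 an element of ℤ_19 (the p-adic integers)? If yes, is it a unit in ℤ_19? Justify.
x ∈ ℤ_19 but not a unit; v_19(x) = 1 > 0

ℤ_19 = {x ∈ ℚ_19 : v_19(x) ≥ 0} and ℤ_19^× = {x ∈ ℤ_19 : v_19(x) = 0}. Here v_19(1216/71) = v_19(num) − v_19(den) = 1; compare against these criteria.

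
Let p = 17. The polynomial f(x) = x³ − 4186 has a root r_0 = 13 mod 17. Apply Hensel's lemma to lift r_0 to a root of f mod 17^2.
r_1 = 217 (mod 289)

Hensel: r_{i+1} = r_i − f(r_i)/f′(r_i) mod 17^{i+2}, where f′(x) = 3x². Iterate:
  r_0 = 13 (mod 17)
  r_1 = 217 (mod 289)
Final: r = 217 with f(r) ≡ 0 mod 17^2.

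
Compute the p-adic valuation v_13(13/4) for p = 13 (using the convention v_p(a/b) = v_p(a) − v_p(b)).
v_13(13/4) = 1

Factor powers of 13 from the numerator and denominator of the reduced fraction: 13 = 13^1 · 1 and 4 = 13^0 · 4. Apply v_p(a/b) = v_p(a) − v_p(b): v_13(13/4) = 1 − 0 = 1.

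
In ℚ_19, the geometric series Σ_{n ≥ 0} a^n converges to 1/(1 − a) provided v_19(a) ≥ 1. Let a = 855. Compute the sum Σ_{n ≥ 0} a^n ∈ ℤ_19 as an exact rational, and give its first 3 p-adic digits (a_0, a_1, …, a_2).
Σ a^n = 1/(1 − a) = -1/854;  first 3 digits = (1, 7, 13)

v_19(a) = 1 ≥ 1, so the series converges in ℤ_19 to 1/(1 − a) = 1/(1 − 855) = -1/854. Expand this rational in ℤ_19: compute digits iteratively via d_i = x_i mod 19, x_{i+1} = (x_i − d_i)/19. The first 3 digits are (1, 7, 13).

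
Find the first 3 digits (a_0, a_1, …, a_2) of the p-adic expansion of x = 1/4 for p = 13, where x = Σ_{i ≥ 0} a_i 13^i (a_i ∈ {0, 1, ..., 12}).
(a_0, …, a_2) = (10, 9, 9)

v_13(1/4) = 0 (numerator and denominator both coprime to 13), so x ∈ ℤ_13^×. Compute digits iteratively via a_i = x_i mod 13, x_{i+1} = (x_i − a_i)/13, with x_0 = x:
  x_0 = 1/4;  a_0 = 10;  x_1 = (x_0 − 10)/13 = -3/4
  x_1 = -3/4;  a_1 = 9;  x_2 = (x_1 − 9)/13 = -3/4
  x_2 = -3/4;  a_2 = 9;  x_3 = (x_2 − 9)/13 = -3/4
Digits: (10, 9, 9).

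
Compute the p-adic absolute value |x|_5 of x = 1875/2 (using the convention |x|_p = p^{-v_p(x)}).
|1875/2|_5 = 1/625

Step 1 — compute v_5(x) by factoring powers of 5 out of the numerator and denominator: v_5(1875/2) = 4. Step 2 — apply |x|_p = p^{-v_p(x)} = 5^{-4} = 1/625.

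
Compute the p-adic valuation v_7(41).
v_7(41) = 0

v_7(n) is the largest exponent k such that 7^k divides n. Factor out: 41 = 7^0 · 41. (Sign doesn't affect v_p.) So v_7(41) = 0.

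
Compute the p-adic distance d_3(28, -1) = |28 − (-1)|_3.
d_3(28, -1) = 1

Step 1 — x − y = 28 − (-1) = 29. Step 2 — v_3(29) = 0 (factor: 29 = (3^0 · 29); the sign does not affect v_p). Step 3 — |x − y|_3 = 3^{0} = 1.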